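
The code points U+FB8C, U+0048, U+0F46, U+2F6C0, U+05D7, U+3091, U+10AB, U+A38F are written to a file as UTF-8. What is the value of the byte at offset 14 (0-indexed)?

0x82

U+FB8C → 3-byte form EF AE 8C at offsets 0–2.
U+0048 → 1-byte form 48 at offsets 3–3.
U+0F46 → 3-byte form E0 BD 86 at offsets 4–6.
U+2F6C0 → 4-byte form F0 AF 9B 80 at offsets 7–10.
U+05D7 → 2-byte form D7 97 at offsets 11–12.
U+3091 → 3-byte form E3 82 91 at offsets 13–15.
Offset 14 falls in char 6's range; it's byte 2 of E3 82 91 = 0x82.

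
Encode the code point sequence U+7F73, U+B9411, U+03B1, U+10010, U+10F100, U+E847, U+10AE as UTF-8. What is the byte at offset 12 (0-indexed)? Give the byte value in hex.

U+7F73 → 3-byte form E7 BD B3 at offsets 0–2.
U+B9411 → 4-byte form F2 B9 90 91 at offsets 3–6.
U+03B1 → 2-byte form CE B1 at offsets 7–8.
U+10010 → 4-byte form F0 90 80 90 at offsets 9–12.
Offset 12 falls in char 4's range; it's byte 4 of F0 90 80 90 = 0x90.

0x90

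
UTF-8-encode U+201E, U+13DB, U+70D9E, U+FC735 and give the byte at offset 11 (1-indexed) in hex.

1-indexed offset 11 is 0-indexed offset 10.
U+201E → 3-byte form E2 80 9E at offsets 0–2.
U+13DB → 3-byte form E1 8F 9B at offsets 3–5.
U+70D9E → 4-byte form F1 B0 B6 9E at offsets 6–9.
U+FC735 → 4-byte form F3 BC 9C B5 at offsets 10–13.
Offset 10 falls in char 4's range; it's byte 1 of F3 BC 9C B5 = 0xF3.

0xF3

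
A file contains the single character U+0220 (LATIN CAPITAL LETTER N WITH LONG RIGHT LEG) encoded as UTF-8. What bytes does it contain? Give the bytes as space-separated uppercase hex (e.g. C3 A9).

U+0220 = 0x220 = 544 decimal. In range U+0080–U+07FF → 2-byte form: 110xxxxx 10xxxxxx.
Binary (11 bits): 01000100000.
Split 5+6: 01000 | 100000.
Byte 1: 11001000 = 0xC8.
Byte 2: 10100000 = 0xA0.

C8 A0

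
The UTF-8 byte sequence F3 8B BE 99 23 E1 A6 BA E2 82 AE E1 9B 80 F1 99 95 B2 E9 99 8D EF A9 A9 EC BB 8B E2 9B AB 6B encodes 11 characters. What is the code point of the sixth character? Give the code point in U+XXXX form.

U+59572

Offset 0: leading byte 0xF3 = 11110011 → 4-byte char #1 = F3 8B BE 99.
Offset 4: leading byte 0x23 = 00100011 → 1-byte char #2 = 23.
Offset 5: leading byte 0xE1 = 11100001 → 3-byte char #3 = E1 A6 BA.
Offset 8: leading byte 0xE2 = 11100010 → 3-byte char #4 = E2 82 AE.
Offset 11: leading byte 0xE1 = 11100001 → 3-byte char #5 = E1 9B 80.
Offset 14: leading byte 0xF1 = 11110001 → 4-byte char #6 = F1 99 95 B2.
Leading byte 0xF1 = 11110001 matches 11110xxx → 4-byte sequence.
Byte 1: 0xF1 = 11110001, payload 001 (3 bits).
Byte 2: 0x99 = 10011001 (10xxxxxx ✓), payload 011001.
Byte 3: 0x95 = 10010101 (10xxxxxx ✓), payload 010101.
Byte 4: 0xB2 = 10110010 (10xxxxxx ✓), payload 110010.
Concatenate: 001011001010101110010 = 0x59572 (21 bits → U+59572).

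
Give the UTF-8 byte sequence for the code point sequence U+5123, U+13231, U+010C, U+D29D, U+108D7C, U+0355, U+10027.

E5 84 A3 F0 93 88 B1 C4 8C ED 8A 9D F4 88 B5 BC CD 95 F0 90 80 A7

U+5123: 3-byte form → E5 84 A3.
U+13231: 4-byte form → F0 93 88 B1.
U+010C: 2-byte form → C4 8C.
U+D29D: 3-byte form → ED 8A 9D.
U+108D7C: 4-byte form → F4 88 B5 BC.
U+0355: 2-byte form → CD 95.
U+10027: 4-byte form → F0 90 80 A7.
Concatenated (22 bytes): E5 84 A3 F0 93 88 B1 C4 8C ED 8A 9D F4 88 B5 BC CD 95 F0 90 80 A7.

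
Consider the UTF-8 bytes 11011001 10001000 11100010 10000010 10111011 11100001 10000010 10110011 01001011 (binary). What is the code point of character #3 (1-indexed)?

Offset 0: leading byte 0xD9 = 11011001 → 2-byte char #1 = D9 88.
Offset 2: leading byte 0xE2 = 11100010 → 3-byte char #2 = E2 82 BB.
Offset 5: leading byte 0xE1 = 11100001 → 3-byte char #3 = E1 82 B3.
Leading byte 0xE1 = 11100001 matches 1110xxxx → 3-byte sequence.
Byte 1: 0xE1 = 11100001, payload 0001 (4 bits).
Byte 2: 0x82 = 10000010 (10xxxxxx ✓), payload 000010.
Byte 3: 0xB3 = 10110011 (10xxxxxx ✓), payload 110011.
Concatenate: 0001000010110011 = 0x10B3 (16 bits → U+10B3).

U+10B3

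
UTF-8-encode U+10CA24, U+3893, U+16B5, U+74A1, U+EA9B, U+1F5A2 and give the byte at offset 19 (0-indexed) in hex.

0xA2

U+10CA24 → 4-byte form F4 8C A8 A4 at offsets 0–3.
U+3893 → 3-byte form E3 A2 93 at offsets 4–6.
U+16B5 → 3-byte form E1 9A B5 at offsets 7–9.
U+74A1 → 3-byte form E7 92 A1 at offsets 10–12.
U+EA9B → 3-byte form EE AA 9B at offsets 13–15.
U+1F5A2 → 4-byte form F0 9F 96 A2 at offsets 16–19.
Offset 19 falls in char 6's range; it's byte 4 of F0 9F 96 A2 = 0xA2.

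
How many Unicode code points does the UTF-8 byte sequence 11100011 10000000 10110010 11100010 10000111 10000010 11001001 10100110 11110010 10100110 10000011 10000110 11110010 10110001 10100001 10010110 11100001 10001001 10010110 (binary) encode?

Byte at offset 0: 0xE3 = 11100011 → 3-byte char (#1). Advance 3.
Byte at offset 3: 0xE2 = 11100010 → 3-byte char (#2). Advance 3.
Byte at offset 6: 0xC9 = 11001001 → 2-byte char (#3). Advance 2.
Byte at offset 8: 0xF2 = 11110010 → 4-byte char (#4). Advance 4.
Byte at offset 12: 0xF2 = 11110010 → 4-byte char (#5). Advance 4.
Byte at offset 16: 0xE1 = 11100001 → 3-byte char (#6). Advance 3.
Reached end at offset 19 after 6 code points.

6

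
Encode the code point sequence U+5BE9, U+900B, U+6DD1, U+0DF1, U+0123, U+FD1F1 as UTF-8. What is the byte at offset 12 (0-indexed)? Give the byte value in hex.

0xC4

U+5BE9 → 3-byte form E5 AF A9 at offsets 0–2.
U+900B → 3-byte form E9 80 8B at offsets 3–5.
U+6DD1 → 3-byte form E6 B7 91 at offsets 6–8.
U+0DF1 → 3-byte form E0 B7 B1 at offsets 9–11.
U+0123 → 2-byte form C4 A3 at offsets 12–13.
Offset 12 falls in char 5's range; it's byte 1 of C4 A3 = 0xC4.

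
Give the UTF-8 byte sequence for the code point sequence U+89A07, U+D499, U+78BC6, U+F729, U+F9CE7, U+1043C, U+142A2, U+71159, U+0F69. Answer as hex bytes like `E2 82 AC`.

U+89A07: 4-byte form → F2 89 A8 87.
U+D499: 3-byte form → ED 92 99.
U+78BC6: 4-byte form → F1 B8 AF 86.
U+F729: 3-byte form → EF 9C A9.
U+F9CE7: 4-byte form → F3 B9 B3 A7.
U+1043C: 4-byte form → F0 90 90 BC.
U+142A2: 4-byte form → F0 94 8A A2.
U+71159: 4-byte form → F1 B1 85 99.
U+0F69: 3-byte form → E0 BD A9.
Concatenated (33 bytes): F2 89 A8 87 ED 92 99 F1 B8 AF 86 EF 9C A9 F3 B9 B3 A7 F0 90 90 BC F0 94 8A A2 F1 B1 85 99 E0 BD A9.

F2 89 A8 87 ED 92 99 F1 B8 AF 86 EF 9C A9 F3 B9 B3 A7 F0 90 90 BC F0 94 8A A2 F1 B1 85 99 E0 BD A9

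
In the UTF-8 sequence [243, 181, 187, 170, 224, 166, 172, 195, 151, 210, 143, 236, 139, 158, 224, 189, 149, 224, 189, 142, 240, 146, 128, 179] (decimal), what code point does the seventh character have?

Offset 0: leading byte 0xF3 = 11110011 → 4-byte char #1 = F3 B5 BB AA.
Offset 4: leading byte 0xE0 = 11100000 → 3-byte char #2 = E0 A6 AC.
Offset 7: leading byte 0xC3 = 11000011 → 2-byte char #3 = C3 97.
Offset 9: leading byte 0xD2 = 11010010 → 2-byte char #4 = D2 8F.
Offset 11: leading byte 0xEC = 11101100 → 3-byte char #5 = EC 8B 9E.
Offset 14: leading byte 0xE0 = 11100000 → 3-byte char #6 = E0 BD 95.
Offset 17: leading byte 0xE0 = 11100000 → 3-byte char #7 = E0 BD 8E.
Leading byte 0xE0 = 11100000 matches 1110xxxx → 3-byte sequence.
Byte 1: 0xE0 = 11100000, payload 0000 (4 bits).
Byte 2: 0xBD = 10111101 (10xxxxxx ✓), payload 111101.
Byte 3: 0x8E = 10001110 (10xxxxxx ✓), payload 001110.
Concatenate: 0000111101001110 = 0xF4E (16 bits → U+0F4E).

U+0F4E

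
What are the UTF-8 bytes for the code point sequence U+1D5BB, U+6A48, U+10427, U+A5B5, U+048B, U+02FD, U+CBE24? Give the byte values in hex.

U+1D5BB: 4-byte form → F0 9D 96 BB.
U+6A48: 3-byte form → E6 A9 88.
U+10427: 4-byte form → F0 90 90 A7.
U+A5B5: 3-byte form → EA 96 B5.
U+048B: 2-byte form → D2 8B.
U+02FD: 2-byte form → CB BD.
U+CBE24: 4-byte form → F3 8B B8 A4.
Concatenated (22 bytes): F0 9D 96 BB E6 A9 88 F0 90 90 A7 EA 96 B5 D2 8B CB BD F3 8B B8 A4.

F0 9D 96 BB E6 A9 88 F0 90 90 A7 EA 96 B5 D2 8B CB BD F3 8B B8 A4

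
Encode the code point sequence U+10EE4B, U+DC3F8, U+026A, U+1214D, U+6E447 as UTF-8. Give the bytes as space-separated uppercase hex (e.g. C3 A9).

F4 8E B9 8B F3 9C 8F B8 C9 AA F0 92 85 8D F1 AE 91 87

U+10EE4B: 4-byte form → F4 8E B9 8B.
U+DC3F8: 4-byte form → F3 9C 8F B8.
U+026A: 2-byte form → C9 AA.
U+1214D: 4-byte form → F0 92 85 8D.
U+6E447: 4-byte form → F1 AE 91 87.
Concatenated (18 bytes): F4 8E B9 8B F3 9C 8F B8 C9 AA F0 92 85 8D F1 AE 91 87.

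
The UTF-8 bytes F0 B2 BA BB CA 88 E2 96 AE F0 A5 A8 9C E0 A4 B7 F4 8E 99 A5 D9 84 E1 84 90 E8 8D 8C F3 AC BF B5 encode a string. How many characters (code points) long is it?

Byte at offset 0: 0xF0 = 11110000 → 4-byte char (#1). Advance 4.
Byte at offset 4: 0xCA = 11001010 → 2-byte char (#2). Advance 2.
Byte at offset 6: 0xE2 = 11100010 → 3-byte char (#3). Advance 3.
Byte at offset 9: 0xF0 = 11110000 → 4-byte char (#4). Advance 4.
Byte at offset 13: 0xE0 = 11100000 → 3-byte char (#5). Advance 3.
Byte at offset 16: 0xF4 = 11110100 → 4-byte char (#6). Advance 4.
Byte at offset 20: 0xD9 = 11011001 → 2-byte char (#7). Advance 2.
Byte at offset 22: 0xE1 = 11100001 → 3-byte char (#8). Advance 3.
Byte at offset 25: 0xE8 = 11101000 → 3-byte char (#9). Advance 3.
Byte at offset 28: 0xF3 = 11110011 → 4-byte char (#10). Advance 4.
Reached end at offset 32 after 10 code points.

10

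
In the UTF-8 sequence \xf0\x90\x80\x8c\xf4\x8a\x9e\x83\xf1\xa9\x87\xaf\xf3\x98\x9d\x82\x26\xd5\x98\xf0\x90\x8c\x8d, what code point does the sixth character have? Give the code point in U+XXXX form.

U+0558

Offset 0: leading byte 0xF0 = 11110000 → 4-byte char #1 = F0 90 80 8C.
Offset 4: leading byte 0xF4 = 11110100 → 4-byte char #2 = F4 8A 9E 83.
Offset 8: leading byte 0xF1 = 11110001 → 4-byte char #3 = F1 A9 87 AF.
Offset 12: leading byte 0xF3 = 11110011 → 4-byte char #4 = F3 98 9D 82.
Offset 16: leading byte 0x26 = 00100110 → 1-byte char #5 = 26.
Offset 17: leading byte 0xD5 = 11010101 → 2-byte char #6 = D5 98.
Leading byte 0xD5 = 11010101 matches 110xxxxx → 2-byte sequence.
Byte 1: 0xD5 = 11010101, payload 10101 (5 bits).
Byte 2: 0x98 = 10011000 (10xxxxxx ✓), payload 011000.
Concatenate: 10101011000 = 0x558 (11 bits → U+0558).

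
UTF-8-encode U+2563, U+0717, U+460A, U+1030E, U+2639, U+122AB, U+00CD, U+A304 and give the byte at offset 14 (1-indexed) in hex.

1-indexed offset 14 is 0-indexed offset 13.
U+2563 → 3-byte form E2 95 A3 at offsets 0–2.
U+0717 → 2-byte form DC 97 at offsets 3–4.
U+460A → 3-byte form E4 98 8A at offsets 5–7.
U+1030E → 4-byte form F0 90 8C 8E at offsets 8–11.
U+2639 → 3-byte form E2 98 B9 at offsets 12–14.
Offset 13 falls in char 5's range; it's byte 2 of E2 98 B9 = 0x98.

0x98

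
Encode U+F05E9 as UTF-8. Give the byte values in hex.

F3 B0 97 A9

U+F05E9 = 0xF05E9 = 984553 decimal. In range U+10000–U+10FFFF → 4-byte form: 11110xxx 10xxxxxx 10xxxxxx 10xxxxxx.
Binary (21 bits): 011110000010111101001.
Split 3+6+6+6: 011 | 110000 | 010111 | 101001.
Byte 1: 11110011 = 0xF3.
Byte 2: 10110000 = 0xB0.
Byte 3: 10010111 = 0x97.
Byte 4: 10101001 = 0xA9.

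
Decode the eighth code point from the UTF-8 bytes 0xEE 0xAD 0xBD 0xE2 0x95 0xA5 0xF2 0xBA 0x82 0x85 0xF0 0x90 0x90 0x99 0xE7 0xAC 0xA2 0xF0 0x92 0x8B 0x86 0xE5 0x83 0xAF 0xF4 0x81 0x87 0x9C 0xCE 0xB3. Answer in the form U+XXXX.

U+1011DC

Offset 0: leading byte 0xEE = 11101110 → 3-byte char #1 = EE AD BD.
Offset 3: leading byte 0xE2 = 11100010 → 3-byte char #2 = E2 95 A5.
Offset 6: leading byte 0xF2 = 11110010 → 4-byte char #3 = F2 BA 82 85.
Offset 10: leading byte 0xF0 = 11110000 → 4-byte char #4 = F0 90 90 99.
Offset 14: leading byte 0xE7 = 11100111 → 3-byte char #5 = E7 AC A2.
Offset 17: leading byte 0xF0 = 11110000 → 4-byte char #6 = F0 92 8B 86.
Offset 21: leading byte 0xE5 = 11100101 → 3-byte char #7 = E5 83 AF.
Offset 24: leading byte 0xF4 = 11110100 → 4-byte char #8 = F4 81 87 9C.
Leading byte 0xF4 = 11110100 matches 11110xxx → 4-byte sequence.
Byte 1: 0xF4 = 11110100, payload 100 (3 bits).
Byte 2: 0x81 = 10000001 (10xxxxxx ✓), payload 000001.
Byte 3: 0x87 = 10000111 (10xxxxxx ✓), payload 000111.
Byte 4: 0x9C = 10011100 (10xxxxxx ✓), payload 011100.
Concatenate: 100000001000111011100 = 0x1011DC (21 bits → U+1011DC).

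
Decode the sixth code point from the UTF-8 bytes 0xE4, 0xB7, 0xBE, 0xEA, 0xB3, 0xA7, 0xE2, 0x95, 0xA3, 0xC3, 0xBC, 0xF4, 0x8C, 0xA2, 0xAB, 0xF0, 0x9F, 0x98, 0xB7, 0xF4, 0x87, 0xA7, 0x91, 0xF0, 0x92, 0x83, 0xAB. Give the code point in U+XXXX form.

U+1F637

Offset 0: leading byte 0xE4 = 11100100 → 3-byte char #1 = E4 B7 BE.
Offset 3: leading byte 0xEA = 11101010 → 3-byte char #2 = EA B3 A7.
Offset 6: leading byte 0xE2 = 11100010 → 3-byte char #3 = E2 95 A3.
Offset 9: leading byte 0xC3 = 11000011 → 2-byte char #4 = C3 BC.
Offset 11: leading byte 0xF4 = 11110100 → 4-byte char #5 = F4 8C A2 AB.
Offset 15: leading byte 0xF0 = 11110000 → 4-byte char #6 = F0 9F 98 B7.
Leading byte 0xF0 = 11110000 matches 11110xxx → 4-byte sequence.
Byte 1: 0xF0 = 11110000, payload 000 (3 bits).
Byte 2: 0x9F = 10011111 (10xxxxxx ✓), payload 011111.
Byte 3: 0x98 = 10011000 (10xxxxxx ✓), payload 011000.
Byte 4: 0xB7 = 10110111 (10xxxxxx ✓), payload 110111.
Concatenate: 000011111011000110111 = 0x1F637 (21 bits → U+1F637).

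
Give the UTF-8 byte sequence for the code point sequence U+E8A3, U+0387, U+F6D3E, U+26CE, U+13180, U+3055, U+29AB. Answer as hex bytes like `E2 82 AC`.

U+E8A3: 3-byte form → EE A2 A3.
U+0387: 2-byte form → CE 87.
U+F6D3E: 4-byte form → F3 B6 B4 BE.
U+26CE: 3-byte form → E2 9B 8E.
U+13180: 4-byte form → F0 93 86 80.
U+3055: 3-byte form → E3 81 95.
U+29AB: 3-byte form → E2 A6 AB.
Concatenated (22 bytes): EE A2 A3 CE 87 F3 B6 B4 BE E2 9B 8E F0 93 86 80 E3 81 95 E2 A6 AB.

EE A2 A3 CE 87 F3 B6 B4 BE E2 9B 8E F0 93 86 80 E3 81 95 E2 A6 AB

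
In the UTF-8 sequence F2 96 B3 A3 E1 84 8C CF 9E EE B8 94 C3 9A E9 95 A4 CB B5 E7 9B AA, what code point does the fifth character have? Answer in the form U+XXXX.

Offset 0: leading byte 0xF2 = 11110010 → 4-byte char #1 = F2 96 B3 A3.
Offset 4: leading byte 0xE1 = 11100001 → 3-byte char #2 = E1 84 8C.
Offset 7: leading byte 0xCF = 11001111 → 2-byte char #3 = CF 9E.
Offset 9: leading byte 0xEE = 11101110 → 3-byte char #4 = EE B8 94.
Offset 12: leading byte 0xC3 = 11000011 → 2-byte char #5 = C3 9A.
Leading byte 0xC3 = 11000011 matches 110xxxxx → 2-byte sequence.
Byte 1: 0xC3 = 11000011, payload 00011 (5 bits).
Byte 2: 0x9A = 10011010 (10xxxxxx ✓), payload 011010.
Concatenate: 00011011010 = 0xDA (11 bits → U+00DA).

U+00DA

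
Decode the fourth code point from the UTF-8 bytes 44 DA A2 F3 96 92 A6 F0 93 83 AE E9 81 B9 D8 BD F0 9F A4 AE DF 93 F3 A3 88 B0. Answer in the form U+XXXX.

U+130EE

Offset 0: leading byte 0x44 = 01000100 → 1-byte char #1 = 44.
Offset 1: leading byte 0xDA = 11011010 → 2-byte char #2 = DA A2.
Offset 3: leading byte 0xF3 = 11110011 → 4-byte char #3 = F3 96 92 A6.
Offset 7: leading byte 0xF0 = 11110000 → 4-byte char #4 = F0 93 83 AE.
Leading byte 0xF0 = 11110000 matches 11110xxx → 4-byte sequence.
Byte 1: 0xF0 = 11110000, payload 000 (3 bits).
Byte 2: 0x93 = 10010011 (10xxxxxx ✓), payload 010011.
Byte 3: 0x83 = 10000011 (10xxxxxx ✓), payload 000011.
Byte 4: 0xAE = 10101110 (10xxxxxx ✓), payload 101110.
Concatenate: 000010011000011101110 = 0x130EE (21 bits → U+130EE).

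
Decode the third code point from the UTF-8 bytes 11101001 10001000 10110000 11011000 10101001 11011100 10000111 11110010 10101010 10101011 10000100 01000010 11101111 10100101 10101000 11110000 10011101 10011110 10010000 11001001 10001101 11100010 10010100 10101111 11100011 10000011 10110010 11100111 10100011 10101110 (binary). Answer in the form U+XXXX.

U+0707

Offset 0: leading byte 0xE9 = 11101001 → 3-byte char #1 = E9 88 B0.
Offset 3: leading byte 0xD8 = 11011000 → 2-byte char #2 = D8 A9.
Offset 5: leading byte 0xDC = 11011100 → 2-byte char #3 = DC 87.
Leading byte 0xDC = 11011100 matches 110xxxxx → 2-byte sequence.
Byte 1: 0xDC = 11011100, payload 11100 (5 bits).
Byte 2: 0x87 = 10000111 (10xxxxxx ✓), payload 000111.
Concatenate: 11100000111 = 0x707 (11 bits → U+0707).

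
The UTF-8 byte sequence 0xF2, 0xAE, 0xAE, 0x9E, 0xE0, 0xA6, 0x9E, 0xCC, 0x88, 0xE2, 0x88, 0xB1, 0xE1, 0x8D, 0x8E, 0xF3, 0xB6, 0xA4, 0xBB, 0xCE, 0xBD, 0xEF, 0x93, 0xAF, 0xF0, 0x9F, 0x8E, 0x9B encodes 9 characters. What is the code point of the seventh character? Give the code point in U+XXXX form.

Offset 0: leading byte 0xF2 = 11110010 → 4-byte char #1 = F2 AE AE 9E.
Offset 4: leading byte 0xE0 = 11100000 → 3-byte char #2 = E0 A6 9E.
Offset 7: leading byte 0xCC = 11001100 → 2-byte char #3 = CC 88.
Offset 9: leading byte 0xE2 = 11100010 → 3-byte char #4 = E2 88 B1.
Offset 12: leading byte 0xE1 = 11100001 → 3-byte char #5 = E1 8D 8E.
Offset 15: leading byte 0xF3 = 11110011 → 4-byte char #6 = F3 B6 A4 BB.
Offset 19: leading byte 0xCE = 11001110 → 2-byte char #7 = CE BD.
Leading byte 0xCE = 11001110 matches 110xxxxx → 2-byte sequence.
Byte 1: 0xCE = 11001110, payload 01110 (5 bits).
Byte 2: 0xBD = 10111101 (10xxxxxx ✓), payload 111101.
Concatenate: 01110111101 = 0x3BD (11 bits → U+03BD).

U+03BD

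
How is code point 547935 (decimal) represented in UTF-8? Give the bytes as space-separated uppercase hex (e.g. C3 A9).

U+85C5F = 0x85C5F = 547935 decimal. In range U+10000–U+10FFFF → 4-byte form: 11110xxx 10xxxxxx 10xxxxxx 10xxxxxx.
Binary (21 bits): 010000101110001011111.
Split 3+6+6+6: 010 | 000101 | 110001 | 011111.
Byte 1: 11110010 = 0xF2.
Byte 2: 10000101 = 0x85.
Byte 3: 10110001 = 0xB1.
Byte 4: 10011111 = 0x9F.

F2 85 B1 9F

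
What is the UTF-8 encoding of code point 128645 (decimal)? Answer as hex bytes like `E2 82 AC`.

F0 9F 9A 85

U+1F685 = 0x1F685 = 128645 decimal. In range U+10000–U+10FFFF → 4-byte form: 11110xxx 10xxxxxx 10xxxxxx 10xxxxxx.
Binary (21 bits): 000011111011010000101.
Split 3+6+6+6: 000 | 011111 | 011010 | 000101.
Byte 1: 11110000 = 0xF0.
Byte 2: 10011111 = 0x9F.
Byte 3: 10011010 = 0x9A.
Byte 4: 10000101 = 0x85.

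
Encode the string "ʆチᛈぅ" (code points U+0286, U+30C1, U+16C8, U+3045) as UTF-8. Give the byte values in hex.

U+0286: 2-byte form → CA 86.
U+30C1: 3-byte form → E3 83 81.
U+16C8: 3-byte form → E1 9B 88.
U+3045: 3-byte form → E3 81 85.
Concatenated (11 bytes): CA 86 E3 83 81 E1 9B 88 E3 81 85.

CA 86 E3 83 81 E1 9B 88 E3 81 85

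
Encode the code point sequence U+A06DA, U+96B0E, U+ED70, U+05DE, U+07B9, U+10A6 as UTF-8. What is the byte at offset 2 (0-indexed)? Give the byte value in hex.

0x9B

U+A06DA → 4-byte form F2 A0 9B 9A at offsets 0–3.
Offset 2 falls in char 1's range; it's byte 3 of F2 A0 9B 9A = 0x9B.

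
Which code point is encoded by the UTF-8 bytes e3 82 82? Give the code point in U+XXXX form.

Leading byte 0xE3 = 11100011 matches 1110xxxx → 3-byte sequence.
Byte 1: 0xE3 = 11100011, payload 0011 (4 bits).
Byte 2: 0x82 = 10000010 (10xxxxxx ✓), payload 000010.
Byte 3: 0x82 = 10000010 (10xxxxxx ✓), payload 000010.
Concatenate: 0011000010000010 = 0x3082 (16 bits → U+3082).

U+3082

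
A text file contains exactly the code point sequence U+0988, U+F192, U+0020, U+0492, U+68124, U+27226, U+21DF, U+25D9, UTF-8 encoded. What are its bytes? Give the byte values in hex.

U+0988: 3-byte form → E0 A6 88.
U+F192: 3-byte form → EF 86 92.
U+0020: 1-byte form → 20.
U+0492: 2-byte form → D2 92.
U+68124: 4-byte form → F1 A8 84 A4.
U+27226: 4-byte form → F0 A7 88 A6.
U+21DF: 3-byte form → E2 87 9F.
U+25D9: 3-byte form → E2 97 99.
Concatenated (23 bytes): E0 A6 88 EF 86 92 20 D2 92 F1 A8 84 A4 F0 A7 88 A6 E2 87 9F E2 97 99.

E0 A6 88 EF 86 92 20 D2 92 F1 A8 84 A4 F0 A7 88 A6 E2 87 9F E2 97 99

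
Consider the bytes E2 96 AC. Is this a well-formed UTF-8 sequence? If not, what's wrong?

Leading byte 0xE2 = 11100010 → 3-byte form.
Continuation bytes 0x96=10010110, 0xAC=10101100 all match 10xxxxxx.
Decoded value 0x25AC is ≥ 0x800 (shortest form) and not a surrogate.

valid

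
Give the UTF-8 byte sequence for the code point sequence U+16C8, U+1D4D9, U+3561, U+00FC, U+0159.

U+16C8: 3-byte form → E1 9B 88.
U+1D4D9: 4-byte form → F0 9D 93 99.
U+3561: 3-byte form → E3 95 A1.
U+00FC: 2-byte form → C3 BC.
U+0159: 2-byte form → C5 99.
Concatenated (14 bytes): E1 9B 88 F0 9D 93 99 E3 95 A1 C3 BC C5 99.

E1 9B 88 F0 9D 93 99 E3 95 A1 C3 BC C5 99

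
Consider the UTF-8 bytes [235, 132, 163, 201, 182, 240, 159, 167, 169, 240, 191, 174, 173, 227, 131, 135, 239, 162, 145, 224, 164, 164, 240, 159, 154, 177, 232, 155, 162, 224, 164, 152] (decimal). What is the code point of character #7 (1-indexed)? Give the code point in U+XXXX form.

Offset 0: leading byte 0xEB = 11101011 → 3-byte char #1 = EB 84 A3.
Offset 3: leading byte 0xC9 = 11001001 → 2-byte char #2 = C9 B6.
Offset 5: leading byte 0xF0 = 11110000 → 4-byte char #3 = F0 9F A7 A9.
Offset 9: leading byte 0xF0 = 11110000 → 4-byte char #4 = F0 BF AE AD.
Offset 13: leading byte 0xE3 = 11100011 → 3-byte char #5 = E3 83 87.
Offset 16: leading byte 0xEF = 11101111 → 3-byte char #6 = EF A2 91.
Offset 19: leading byte 0xE0 = 11100000 → 3-byte char #7 = E0 A4 A4.
Leading byte 0xE0 = 11100000 matches 1110xxxx → 3-byte sequence.
Byte 1: 0xE0 = 11100000, payload 0000 (4 bits).
Byte 2: 0xA4 = 10100100 (10xxxxxx ✓), payload 100100.
Byte 3: 0xA4 = 10100100 (10xxxxxx ✓), payload 100100.
Concatenate: 0000100100100100 = 0x924 (16 bits → U+0924).

U+0924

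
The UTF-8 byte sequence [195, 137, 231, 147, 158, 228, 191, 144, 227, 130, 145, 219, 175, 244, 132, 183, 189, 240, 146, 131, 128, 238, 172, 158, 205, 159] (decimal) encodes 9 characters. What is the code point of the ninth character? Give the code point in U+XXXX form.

U+035F

Offset 0: leading byte 0xC3 = 11000011 → 2-byte char #1 = C3 89.
Offset 2: leading byte 0xE7 = 11100111 → 3-byte char #2 = E7 93 9E.
Offset 5: leading byte 0xE4 = 11100100 → 3-byte char #3 = E4 BF 90.
Offset 8: leading byte 0xE3 = 11100011 → 3-byte char #4 = E3 82 91.
Offset 11: leading byte 0xDB = 11011011 → 2-byte char #5 = DB AF.
Offset 13: leading byte 0xF4 = 11110100 → 4-byte char #6 = F4 84 B7 BD.
Offset 17: leading byte 0xF0 = 11110000 → 4-byte char #7 = F0 92 83 80.
Offset 21: leading byte 0xEE = 11101110 → 3-byte char #8 = EE AC 9E.
Offset 24: leading byte 0xCD = 11001101 → 2-byte char #9 = CD 9F.
Leading byte 0xCD = 11001101 matches 110xxxxx → 2-byte sequence.
Byte 1: 0xCD = 11001101, payload 01101 (5 bits).
Byte 2: 0x9F = 10011111 (10xxxxxx ✓), payload 011111.
Concatenate: 01101011111 = 0x35F (11 bits → U+035F).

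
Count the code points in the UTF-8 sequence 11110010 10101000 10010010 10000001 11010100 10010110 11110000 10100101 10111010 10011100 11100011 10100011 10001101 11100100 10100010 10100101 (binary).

5

Byte at offset 0: 0xF2 = 11110010 → 4-byte char (#1). Advance 4.
Byte at offset 4: 0xD4 = 11010100 → 2-byte char (#2). Advance 2.
Byte at offset 6: 0xF0 = 11110000 → 4-byte char (#3). Advance 4.
Byte at offset 10: 0xE3 = 11100011 → 3-byte char (#4). Advance 3.
Byte at offset 13: 0xE4 = 11100100 → 3-byte char (#5). Advance 3.
Reached end at offset 16 after 5 code points.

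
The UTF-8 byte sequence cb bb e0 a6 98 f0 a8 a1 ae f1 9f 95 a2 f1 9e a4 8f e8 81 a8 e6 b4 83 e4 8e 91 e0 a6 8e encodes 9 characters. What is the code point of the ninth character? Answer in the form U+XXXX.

U+098E

Offset 0: leading byte 0xCB = 11001011 → 2-byte char #1 = CB BB.
Offset 2: leading byte 0xE0 = 11100000 → 3-byte char #2 = E0 A6 98.
Offset 5: leading byte 0xF0 = 11110000 → 4-byte char #3 = F0 A8 A1 AE.
Offset 9: leading byte 0xF1 = 11110001 → 4-byte char #4 = F1 9F 95 A2.
Offset 13: leading byte 0xF1 = 11110001 → 4-byte char #5 = F1 9E A4 8F.
Offset 17: leading byte 0xE8 = 11101000 → 3-byte char #6 = E8 81 A8.
Offset 20: leading byte 0xE6 = 11100110 → 3-byte char #7 = E6 B4 83.
Offset 23: leading byte 0xE4 = 11100100 → 3-byte char #8 = E4 8E 91.
Offset 26: leading byte 0xE0 = 11100000 → 3-byte char #9 = E0 A6 8E.
Leading byte 0xE0 = 11100000 matches 1110xxxx → 3-byte sequence.
Byte 1: 0xE0 = 11100000, payload 0000 (4 bits).
Byte 2: 0xA6 = 10100110 (10xxxxxx ✓), payload 100110.
Byte 3: 0x8E = 10001110 (10xxxxxx ✓), payload 001110.
Concatenate: 0000100110001110 = 0x98E (16 bits → U+098E).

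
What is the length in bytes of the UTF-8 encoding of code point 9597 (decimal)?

3

U+257D = 0x257D. UTF-8 uses 1 byte below 0x80, 2 below 0x800, 3 below 0x10000, 4 up to 0x10FFFF. 0x257D is in U+0800–U+FFFF → 3 bytes.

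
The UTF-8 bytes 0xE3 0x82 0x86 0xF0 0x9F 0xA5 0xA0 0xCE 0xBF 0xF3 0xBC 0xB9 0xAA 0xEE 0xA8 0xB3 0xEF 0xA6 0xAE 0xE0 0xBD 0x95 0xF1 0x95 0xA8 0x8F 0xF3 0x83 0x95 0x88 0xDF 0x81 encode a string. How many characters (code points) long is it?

Byte at offset 0: 0xE3 = 11100011 → 3-byte char (#1). Advance 3.
Byte at offset 3: 0xF0 = 11110000 → 4-byte char (#2). Advance 4.
Byte at offset 7: 0xCE = 11001110 → 2-byte char (#3). Advance 2.
Byte at offset 9: 0xF3 = 11110011 → 4-byte char (#4). Advance 4.
Byte at offset 13: 0xEE = 11101110 → 3-byte char (#5). Advance 3.
Byte at offset 16: 0xEF = 11101111 → 3-byte char (#6). Advance 3.
Byte at offset 19: 0xE0 = 11100000 → 3-byte char (#7). Advance 3.
Byte at offset 22: 0xF1 = 11110001 → 4-byte char (#8). Advance 4.
Byte at offset 26: 0xF3 = 11110011 → 4-byte char (#9). Advance 4.
Byte at offset 30: 0xDF = 11011111 → 2-byte char (#10). Advance 2.
Reached end at offset 32 after 10 code points.

10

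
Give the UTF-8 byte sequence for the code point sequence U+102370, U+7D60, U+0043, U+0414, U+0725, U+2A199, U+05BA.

U+102370: 4-byte form → F4 82 8D B0.
U+7D60: 3-byte form → E7 B5 A0.
U+0043: 1-byte form → 43.
U+0414: 2-byte form → D0 94.
U+0725: 2-byte form → DC A5.
U+2A199: 4-byte form → F0 AA 86 99.
U+05BA: 2-byte form → D6 BA.
Concatenated (18 bytes): F4 82 8D B0 E7 B5 A0 43 D0 94 DC A5 F0 AA 86 99 D6 BA.

F4 82 8D B0 E7 B5 A0 43 D0 94 DC A5 F0 AA 86 99 D6 BA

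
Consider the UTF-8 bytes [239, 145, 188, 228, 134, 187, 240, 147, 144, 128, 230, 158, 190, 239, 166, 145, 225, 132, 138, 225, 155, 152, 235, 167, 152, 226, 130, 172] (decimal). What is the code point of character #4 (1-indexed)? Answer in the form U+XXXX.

U+67BE

Offset 0: leading byte 0xEF = 11101111 → 3-byte char #1 = EF 91 BC.
Offset 3: leading byte 0xE4 = 11100100 → 3-byte char #2 = E4 86 BB.
Offset 6: leading byte 0xF0 = 11110000 → 4-byte char #3 = F0 93 90 80.
Offset 10: leading byte 0xE6 = 11100110 → 3-byte char #4 = E6 9E BE.
Leading byte 0xE6 = 11100110 matches 1110xxxx → 3-byte sequence.
Byte 1: 0xE6 = 11100110, payload 0110 (4 bits).
Byte 2: 0x9E = 10011110 (10xxxxxx ✓), payload 011110.
Byte 3: 0xBE = 10111110 (10xxxxxx ✓), payload 111110.
Concatenate: 0110011110111110 = 0x67BE (16 bits → U+67BE).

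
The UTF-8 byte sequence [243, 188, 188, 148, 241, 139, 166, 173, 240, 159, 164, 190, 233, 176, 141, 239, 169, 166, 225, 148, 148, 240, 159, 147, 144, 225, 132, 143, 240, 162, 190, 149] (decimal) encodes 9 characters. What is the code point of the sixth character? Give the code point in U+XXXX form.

U+1514

Offset 0: leading byte 0xF3 = 11110011 → 4-byte char #1 = F3 BC BC 94.
Offset 4: leading byte 0xF1 = 11110001 → 4-byte char #2 = F1 8B A6 AD.
Offset 8: leading byte 0xF0 = 11110000 → 4-byte char #3 = F0 9F A4 BE.
Offset 12: leading byte 0xE9 = 11101001 → 3-byte char #4 = E9 B0 8D.
Offset 15: leading byte 0xEF = 11101111 → 3-byte char #5 = EF A9 A6.
Offset 18: leading byte 0xE1 = 11100001 → 3-byte char #6 = E1 94 94.
Leading byte 0xE1 = 11100001 matches 1110xxxx → 3-byte sequence.
Byte 1: 0xE1 = 11100001, payload 0001 (4 bits).
Byte 2: 0x94 = 10010100 (10xxxxxx ✓), payload 010100.
Byte 3: 0x94 = 10010100 (10xxxxxx ✓), payload 010100.
Concatenate: 0001010100010100 = 0x1514 (16 bits → U+1514).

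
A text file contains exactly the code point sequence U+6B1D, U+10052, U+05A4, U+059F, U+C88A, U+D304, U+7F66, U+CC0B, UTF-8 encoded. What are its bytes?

E6 AC 9D F0 90 81 92 D6 A4 D6 9F EC A2 8A ED 8C 84 E7 BD A6 EC B0 8B

U+6B1D: 3-byte form → E6 AC 9D.
U+10052: 4-byte form → F0 90 81 92.
U+05A4: 2-byte form → D6 A4.
U+059F: 2-byte form → D6 9F.
U+C88A: 3-byte form → EC A2 8A.
U+D304: 3-byte form → ED 8C 84.
U+7F66: 3-byte form → E7 BD A6.
U+CC0B: 3-byte form → EC B0 8B.
Concatenated (23 bytes): E6 AC 9D F0 90 81 92 D6 A4 D6 9F EC A2 8A ED 8C 84 E7 BD A6 EC B0 8B.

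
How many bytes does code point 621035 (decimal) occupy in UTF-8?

4

U+979EB = 0x979EB. UTF-8 uses 1 byte below 0x80, 2 below 0x800, 3 below 0x10000, 4 up to 0x10FFFF. 0x979EB is in U+10000–U+10FFFF → 4 bytes.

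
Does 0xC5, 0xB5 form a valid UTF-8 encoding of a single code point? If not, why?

valid

Leading byte 0xC5 = 11000101 → 2-byte form.
Continuation bytes 0xB5=10110101 all match 10xxxxxx.
Decoded value 0x175 is ≥ 0x80 (shortest form) and not a surrogate.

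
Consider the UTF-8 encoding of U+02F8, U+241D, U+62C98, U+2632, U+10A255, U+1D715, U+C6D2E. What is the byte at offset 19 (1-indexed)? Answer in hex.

0x9C

1-indexed offset 19 is 0-indexed offset 18.
U+02F8 → 2-byte form CB B8 at offsets 0–1.
U+241D → 3-byte form E2 90 9D at offsets 2–4.
U+62C98 → 4-byte form F1 A2 B2 98 at offsets 5–8.
U+2632 → 3-byte form E2 98 B2 at offsets 9–11.
U+10A255 → 4-byte form F4 8A 89 95 at offsets 12–15.
U+1D715 → 4-byte form F0 9D 9C 95 at offsets 16–19.
Offset 18 falls in char 6's range; it's byte 3 of F0 9D 9C 95 = 0x9C.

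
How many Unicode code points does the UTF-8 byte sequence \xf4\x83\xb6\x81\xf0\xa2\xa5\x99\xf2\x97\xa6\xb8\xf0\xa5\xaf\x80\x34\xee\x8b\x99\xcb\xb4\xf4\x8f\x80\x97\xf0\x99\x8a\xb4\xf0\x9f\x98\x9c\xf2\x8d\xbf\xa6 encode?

11

Byte at offset 0: 0xF4 = 11110100 → 4-byte char (#1). Advance 4.
Byte at offset 4: 0xF0 = 11110000 → 4-byte char (#2). Advance 4.
Byte at offset 8: 0xF2 = 11110010 → 4-byte char (#3). Advance 4.
Byte at offset 12: 0xF0 = 11110000 → 4-byte char (#4). Advance 4.
Byte at offset 16: 0x34 = 00110100 → 1-byte char (#5). Advance 1.
Byte at offset 17: 0xEE = 11101110 → 3-byte char (#6). Advance 3.
Byte at offset 20: 0xCB = 11001011 → 2-byte char (#7). Advance 2.
Byte at offset 22: 0xF4 = 11110100 → 4-byte char (#8). Advance 4.
Byte at offset 26: 0xF0 = 11110000 → 4-byte char (#9). Advance 4.
Byte at offset 30: 0xF0 = 11110000 → 4-byte char (#10). Advance 4.
Byte at offset 34: 0xF2 = 11110010 → 4-byte char (#11). Advance 4.
Reached end at offset 38 after 11 code points.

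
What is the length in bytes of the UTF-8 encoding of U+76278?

U+76278 = 0x76278. UTF-8 uses 1 byte below 0x80, 2 below 0x800, 3 below 0x10000, 4 up to 0x10FFFF. 0x76278 is in U+10000–U+10FFFF → 4 bytes.

4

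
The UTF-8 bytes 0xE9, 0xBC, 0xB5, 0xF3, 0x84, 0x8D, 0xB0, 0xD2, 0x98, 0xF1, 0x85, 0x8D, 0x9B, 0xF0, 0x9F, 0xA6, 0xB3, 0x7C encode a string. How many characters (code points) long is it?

6

Byte at offset 0: 0xE9 = 11101001 → 3-byte char (#1). Advance 3.
Byte at offset 3: 0xF3 = 11110011 → 4-byte char (#2). Advance 4.
Byte at offset 7: 0xD2 = 11010010 → 2-byte char (#3). Advance 2.
Byte at offset 9: 0xF1 = 11110001 → 4-byte char (#4). Advance 4.
Byte at offset 13: 0xF0 = 11110000 → 4-byte char (#5). Advance 4.
Byte at offset 17: 0x7C = 01111100 → 1-byte char (#6). Advance 1.
Reached end at offset 18 after 6 code points.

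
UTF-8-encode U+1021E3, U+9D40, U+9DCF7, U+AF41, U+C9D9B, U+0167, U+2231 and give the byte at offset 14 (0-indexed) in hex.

U+1021E3 → 4-byte form F4 82 87 A3 at offsets 0–3.
U+9D40 → 3-byte form E9 B5 80 at offsets 4–6.
U+9DCF7 → 4-byte form F2 9D B3 B7 at offsets 7–10.
U+AF41 → 3-byte form EA BD 81 at offsets 11–13.
U+C9D9B → 4-byte form F3 89 B6 9B at offsets 14–17.
Offset 14 falls in char 5's range; it's byte 1 of F3 89 B6 9B = 0xF3.

0xF3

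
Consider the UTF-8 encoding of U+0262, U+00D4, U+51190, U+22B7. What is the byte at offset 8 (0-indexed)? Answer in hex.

U+0262 → 2-byte form C9 A2 at offsets 0–1.
U+00D4 → 2-byte form C3 94 at offsets 2–3.
U+51190 → 4-byte form F1 91 86 90 at offsets 4–7.
U+22B7 → 3-byte form E2 8A B7 at offsets 8–10.
Offset 8 falls in char 4's range; it's byte 1 of E2 8A B7 = 0xE2.

0xE2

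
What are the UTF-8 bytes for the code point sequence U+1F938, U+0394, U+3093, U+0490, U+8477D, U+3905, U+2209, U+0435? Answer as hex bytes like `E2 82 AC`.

F0 9F A4 B8 CE 94 E3 82 93 D2 90 F2 84 9D BD E3 A4 85 E2 88 89 D0 B5

U+1F938: 4-byte form → F0 9F A4 B8.
U+0394: 2-byte form → CE 94.
U+3093: 3-byte form → E3 82 93.
U+0490: 2-byte form → D2 90.
U+8477D: 4-byte form → F2 84 9D BD.
U+3905: 3-byte form → E3 A4 85.
U+2209: 3-byte form → E2 88 89.
U+0435: 2-byte form → D0 B5.
Concatenated (23 bytes): F0 9F A4 B8 CE 94 E3 82 93 D2 90 F2 84 9D BD E3 A4 85 E2 88 89 D0 B5.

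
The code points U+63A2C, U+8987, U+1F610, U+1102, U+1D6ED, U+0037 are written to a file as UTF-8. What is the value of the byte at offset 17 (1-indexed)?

1-indexed offset 17 is 0-indexed offset 16.
U+63A2C → 4-byte form F1 A3 A8 AC at offsets 0–3.
U+8987 → 3-byte form E8 A6 87 at offsets 4–6.
U+1F610 → 4-byte form F0 9F 98 90 at offsets 7–10.
U+1102 → 3-byte form E1 84 82 at offsets 11–13.
U+1D6ED → 4-byte form F0 9D 9B AD at offsets 14–17.
Offset 16 falls in char 5's range; it's byte 3 of F0 9D 9B AD = 0x9B.

0x9B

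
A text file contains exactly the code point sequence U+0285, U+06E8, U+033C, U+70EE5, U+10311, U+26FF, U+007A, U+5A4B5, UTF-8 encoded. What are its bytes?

CA 85 DB A8 CC BC F1 B0 BB A5 F0 90 8C 91 E2 9B BF 7A F1 9A 92 B5

U+0285: 2-byte form → CA 85.
U+06E8: 2-byte form → DB A8.
U+033C: 2-byte form → CC BC.
U+70EE5: 4-byte form → F1 B0 BB A5.
U+10311: 4-byte form → F0 90 8C 91.
U+26FF: 3-byte form → E2 9B BF.
U+007A: 1-byte form → 7A.
U+5A4B5: 4-byte form → F1 9A 92 B5.
Concatenated (22 bytes): CA 85 DB A8 CC BC F1 B0 BB A5 F0 90 8C 91 E2 9B BF 7A F1 9A 92 B5.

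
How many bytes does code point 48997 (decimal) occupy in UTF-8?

U+BF65 = 0xBF65. UTF-8 uses 1 byte below 0x80, 2 below 0x800, 3 below 0x10000, 4 up to 0x10FFFF. 0xBF65 is in U+0800–U+FFFF → 3 bytes.

3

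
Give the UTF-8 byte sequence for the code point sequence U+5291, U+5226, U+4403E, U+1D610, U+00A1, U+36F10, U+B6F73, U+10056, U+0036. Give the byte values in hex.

U+5291: 3-byte form → E5 8A 91.
U+5226: 3-byte form → E5 88 A6.
U+4403E: 4-byte form → F1 84 80 BE.
U+1D610: 4-byte form → F0 9D 98 90.
U+00A1: 2-byte form → C2 A1.
U+36F10: 4-byte form → F0 B6 BC 90.
U+B6F73: 4-byte form → F2 B6 BD B3.
U+10056: 4-byte form → F0 90 81 96.
U+0036: 1-byte form → 36.
Concatenated (29 bytes): E5 8A 91 E5 88 A6 F1 84 80 BE F0 9D 98 90 C2 A1 F0 B6 BC 90 F2 B6 BD B3 F0 90 81 96 36.

E5 8A 91 E5 88 A6 F1 84 80 BE F0 9D 98 90 C2 A1 F0 B6 BC 90 F2 B6 BD B3 F0 90 81 96 36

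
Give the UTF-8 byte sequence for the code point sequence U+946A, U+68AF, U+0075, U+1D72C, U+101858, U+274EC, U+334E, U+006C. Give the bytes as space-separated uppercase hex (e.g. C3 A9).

E9 91 AA E6 A2 AF 75 F0 9D 9C AC F4 81 A1 98 F0 A7 93 AC E3 8D 8E 6C

U+946A: 3-byte form → E9 91 AA.
U+68AF: 3-byte form → E6 A2 AF.
U+0075: 1-byte form → 75.
U+1D72C: 4-byte form → F0 9D 9C AC.
U+101858: 4-byte form → F4 81 A1 98.
U+274EC: 4-byte form → F0 A7 93 AC.
U+334E: 3-byte form → E3 8D 8E.
U+006C: 1-byte form → 6C.
Concatenated (23 bytes): E9 91 AA E6 A2 AF 75 F0 9D 9C AC F4 81 A1 98 F0 A7 93 AC E3 8D 8E 6C.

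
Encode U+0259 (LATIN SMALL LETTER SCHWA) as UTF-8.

U+0259 = 0x259 = 601 decimal. In range U+0080–U+07FF → 2-byte form: 110xxxxx 10xxxxxx.
Binary (11 bits): 01001011001.
Split 5+6: 01001 | 011001.
Byte 1: 11001001 = 0xC9.
Byte 2: 10011001 = 0x99.

C9 99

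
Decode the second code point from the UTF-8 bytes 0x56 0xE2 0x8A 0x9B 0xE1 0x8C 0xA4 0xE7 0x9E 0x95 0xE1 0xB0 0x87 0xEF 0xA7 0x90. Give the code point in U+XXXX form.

U+229B

Offset 0: leading byte 0x56 = 01010110 → 1-byte char #1 = 56.
Offset 1: leading byte 0xE2 = 11100010 → 3-byte char #2 = E2 8A 9B.
Leading byte 0xE2 = 11100010 matches 1110xxxx → 3-byte sequence.
Byte 1: 0xE2 = 11100010, payload 0010 (4 bits).
Byte 2: 0x8A = 10001010 (10xxxxxx ✓), payload 001010.
Byte 3: 0x9B = 10011011 (10xxxxxx ✓), payload 011011.
Concatenate: 0010001010011011 = 0x229B (16 bits → U+229B).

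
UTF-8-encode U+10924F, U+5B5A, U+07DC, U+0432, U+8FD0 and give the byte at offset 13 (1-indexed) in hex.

1-indexed offset 13 is 0-indexed offset 12.
U+10924F → 4-byte form F4 89 89 8F at offsets 0–3.
U+5B5A → 3-byte form E5 AD 9A at offsets 4–6.
U+07DC → 2-byte form DF 9C at offsets 7–8.
U+0432 → 2-byte form D0 B2 at offsets 9–10.
U+8FD0 → 3-byte form E8 BF 90 at offsets 11–13.
Offset 12 falls in char 5's range; it's byte 2 of E8 BF 90 = 0xBF.

0xBF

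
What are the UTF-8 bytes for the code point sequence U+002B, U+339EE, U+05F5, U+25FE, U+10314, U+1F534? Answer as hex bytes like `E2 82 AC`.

2B F0 B3 A7 AE D7 B5 E2 97 BE F0 90 8C 94 F0 9F 94 B4

U+002B: 1-byte form → 2B.
U+339EE: 4-byte form → F0 B3 A7 AE.
U+05F5: 2-byte form → D7 B5.
U+25FE: 3-byte form → E2 97 BE.
U+10314: 4-byte form → F0 90 8C 94.
U+1F534: 4-byte form → F0 9F 94 B4.
Concatenated (18 bytes): 2B F0 B3 A7 AE D7 B5 E2 97 BE F0 90 8C 94 F0 9F 94 B4.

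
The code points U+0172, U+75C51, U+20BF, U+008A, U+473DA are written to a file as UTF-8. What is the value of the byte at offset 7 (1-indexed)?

0xE2

1-indexed offset 7 is 0-indexed offset 6.
U+0172 → 2-byte form C5 B2 at offsets 0–1.
U+75C51 → 4-byte form F1 B5 B1 91 at offsets 2–5.
U+20BF → 3-byte form E2 82 BF at offsets 6–8.
Offset 6 falls in char 3's range; it's byte 1 of E2 82 BF = 0xE2.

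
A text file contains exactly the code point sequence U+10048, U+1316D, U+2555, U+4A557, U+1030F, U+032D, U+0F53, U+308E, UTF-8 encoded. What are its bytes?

U+10048: 4-byte form → F0 90 81 88.
U+1316D: 4-byte form → F0 93 85 AD.
U+2555: 3-byte form → E2 95 95.
U+4A557: 4-byte form → F1 8A 95 97.
U+1030F: 4-byte form → F0 90 8C 8F.
U+032D: 2-byte form → CC AD.
U+0F53: 3-byte form → E0 BD 93.
U+308E: 3-byte form → E3 82 8E.
Concatenated (27 bytes): F0 90 81 88 F0 93 85 AD E2 95 95 F1 8A 95 97 F0 90 8C 8F CC AD E0 BD 93 E3 82 8E.

F0 90 81 88 F0 93 85 AD E2 95 95 F1 8A 95 97 F0 90 8C 8F CC AD E0 BD 93 E3 82 8E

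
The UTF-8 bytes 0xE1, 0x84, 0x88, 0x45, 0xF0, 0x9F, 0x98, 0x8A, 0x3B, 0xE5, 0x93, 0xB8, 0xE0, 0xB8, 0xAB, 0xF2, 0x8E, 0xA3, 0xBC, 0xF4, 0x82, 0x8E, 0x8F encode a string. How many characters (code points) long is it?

8

Byte at offset 0: 0xE1 = 11100001 → 3-byte char (#1). Advance 3.
Byte at offset 3: 0x45 = 01000101 → 1-byte char (#2). Advance 1.
Byte at offset 4: 0xF0 = 11110000 → 4-byte char (#3). Advance 4.
Byte at offset 8: 0x3B = 00111011 → 1-byte char (#4). Advance 1.
Byte at offset 9: 0xE5 = 11100101 → 3-byte char (#5). Advance 3.
Byte at offset 12: 0xE0 = 11100000 → 3-byte char (#6). Advance 3.
Byte at offset 15: 0xF2 = 11110010 → 4-byte char (#7). Advance 4.
Byte at offset 19: 0xF4 = 11110100 → 4-byte char (#8). Advance 4.
Reached end at offset 23 after 8 code points.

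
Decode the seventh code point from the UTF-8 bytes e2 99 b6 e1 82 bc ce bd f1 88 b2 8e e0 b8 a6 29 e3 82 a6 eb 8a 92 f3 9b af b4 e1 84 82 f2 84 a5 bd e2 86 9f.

Offset 0: leading byte 0xE2 = 11100010 → 3-byte char #1 = E2 99 B6.
Offset 3: leading byte 0xE1 = 11100001 → 3-byte char #2 = E1 82 BC.
Offset 6: leading byte 0xCE = 11001110 → 2-byte char #3 = CE BD.
Offset 8: leading byte 0xF1 = 11110001 → 4-byte char #4 = F1 88 B2 8E.
Offset 12: leading byte 0xE0 = 11100000 → 3-byte char #5 = E0 B8 A6.
Offset 15: leading byte 0x29 = 00101001 → 1-byte char #6 = 29.
Offset 16: leading byte 0xE3 = 11100011 → 3-byte char #7 = E3 82 A6.
Leading byte 0xE3 = 11100011 matches 1110xxxx → 3-byte sequence.
Byte 1: 0xE3 = 11100011, payload 0011 (4 bits).
Byte 2: 0x82 = 10000010 (10xxxxxx ✓), payload 000010.
Byte 3: 0xA6 = 10100110 (10xxxxxx ✓), payload 100110.
Concatenate: 0011000010100110 = 0x30A6 (16 bits → U+30A6).

U+30A6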